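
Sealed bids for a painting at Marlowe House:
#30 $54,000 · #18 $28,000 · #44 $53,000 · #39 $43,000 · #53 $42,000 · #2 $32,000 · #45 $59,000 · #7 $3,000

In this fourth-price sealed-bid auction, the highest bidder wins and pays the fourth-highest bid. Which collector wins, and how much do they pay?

#45 pays $43,000

Bids in order: 59,000 (#45) > 54,000 (#30) > 53,000 (#44) > 43,000 (#39) > 42,000 (#53) > 32,000 (#2) > …
#45 wins; payment is bid #4 in the ranking = $43,000.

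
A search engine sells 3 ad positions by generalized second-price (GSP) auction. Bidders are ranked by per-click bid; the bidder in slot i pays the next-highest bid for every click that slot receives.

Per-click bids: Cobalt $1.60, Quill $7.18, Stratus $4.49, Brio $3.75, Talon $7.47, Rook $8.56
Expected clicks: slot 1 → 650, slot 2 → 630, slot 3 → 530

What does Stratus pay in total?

Ranked by bid: $8.56 (Rook) > $7.47 (Talon) > $7.18 (Quill) > $4.49 (Stratus) > …
Stratus ranks below slot 3 → no slot, pays nothing.

Stratus pays $0.00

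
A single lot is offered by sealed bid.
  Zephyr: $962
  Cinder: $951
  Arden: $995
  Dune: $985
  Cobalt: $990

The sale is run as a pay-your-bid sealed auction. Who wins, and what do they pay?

Arden pays $995

Bids in order: 995 (Arden) > 990 (Cobalt) > 985 (Dune) > 962 (Zephyr) > 951 (Cinder)
First-price: Arden pays what they bid, $995.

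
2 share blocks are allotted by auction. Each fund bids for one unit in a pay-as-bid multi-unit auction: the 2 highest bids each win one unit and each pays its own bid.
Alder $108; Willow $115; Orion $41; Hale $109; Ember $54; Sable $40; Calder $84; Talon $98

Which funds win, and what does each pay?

Willow $115, Hale $109

Ordering the bids: 115 (Willow), 109 (Hale), 108 (Alder), 98 (Talon), …
Winners (2 units): Willow, Hale.
Each winner pays its own bid: Willow $115, Hale $109.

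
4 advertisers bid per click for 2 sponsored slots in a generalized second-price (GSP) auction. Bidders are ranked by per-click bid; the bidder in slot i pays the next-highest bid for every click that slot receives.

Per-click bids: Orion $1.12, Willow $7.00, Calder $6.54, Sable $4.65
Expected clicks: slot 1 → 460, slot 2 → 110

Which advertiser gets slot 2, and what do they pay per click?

Sorting advertisers: $7.00 (Willow) > $6.54 (Calder) > $4.65 (Sable) > …
Slot 2 goes to the second-ranked bidder, Calder, who pays the next bid down: $4.65/click.

Calder; $4.65 per click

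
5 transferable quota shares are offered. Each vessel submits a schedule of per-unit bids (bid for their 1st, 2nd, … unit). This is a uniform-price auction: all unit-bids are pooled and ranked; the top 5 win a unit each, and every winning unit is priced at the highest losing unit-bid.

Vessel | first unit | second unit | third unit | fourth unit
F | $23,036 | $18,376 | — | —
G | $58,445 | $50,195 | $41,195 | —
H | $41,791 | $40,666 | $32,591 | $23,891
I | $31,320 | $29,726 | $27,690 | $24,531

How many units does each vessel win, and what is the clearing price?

Pooled unit-bids ranked (top 5): 58,445 (G-1), 50,195 (G-2), 41,791 (H-1), 41,195 (G-3), 40,666 (H-2)
The (k+1)-th unit-bid is $32,591.
Allocation: G 3, H 2.

G 3, H 2; clearing price $32,591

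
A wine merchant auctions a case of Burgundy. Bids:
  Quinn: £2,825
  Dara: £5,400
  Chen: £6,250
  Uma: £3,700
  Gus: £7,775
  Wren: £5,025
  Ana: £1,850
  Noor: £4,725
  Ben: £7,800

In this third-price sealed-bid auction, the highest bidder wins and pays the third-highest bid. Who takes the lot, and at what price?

Bids ranked: 7,800 (Ben) > 7,775 (Gus) > 6,250 (Chen) > 5,400 (Dara) > 5,025 (Wren) > 4,725 (Noor) > …
Ben wins; payment is bid #3 in the ranking = £6,250.

Ben pays £6,250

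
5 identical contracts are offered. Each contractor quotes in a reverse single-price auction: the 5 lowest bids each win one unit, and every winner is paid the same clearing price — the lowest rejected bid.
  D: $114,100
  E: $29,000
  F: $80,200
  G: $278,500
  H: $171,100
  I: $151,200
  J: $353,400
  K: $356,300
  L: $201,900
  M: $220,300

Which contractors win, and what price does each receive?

Sorting: 29,000 (E), 80,200 (F), 114,100 (D), 151,200 (I), 171,100 (H), 201,900 (L), 220,300 (M), …
Lowest 5: E, F, D, I, H.
Lowest unsuccessful bid: $201,900 → clearing price.

E, F, D, I, H; each is paid $201,900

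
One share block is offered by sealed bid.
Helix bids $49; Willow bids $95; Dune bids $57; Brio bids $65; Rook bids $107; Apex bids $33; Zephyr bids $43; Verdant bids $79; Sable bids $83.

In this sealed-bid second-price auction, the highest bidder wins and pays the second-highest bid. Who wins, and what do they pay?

Rook pays $95

Rule: the highest bidder wins and pays the second-highest bid.
Bids ranked: 107 (Rook) > 95 (Willow) > 83 (Sable) > 79 (Verdant) > 65 (Brio) > 57 (Dune) > …
Second-price: Rook pays Willow's bid of $95.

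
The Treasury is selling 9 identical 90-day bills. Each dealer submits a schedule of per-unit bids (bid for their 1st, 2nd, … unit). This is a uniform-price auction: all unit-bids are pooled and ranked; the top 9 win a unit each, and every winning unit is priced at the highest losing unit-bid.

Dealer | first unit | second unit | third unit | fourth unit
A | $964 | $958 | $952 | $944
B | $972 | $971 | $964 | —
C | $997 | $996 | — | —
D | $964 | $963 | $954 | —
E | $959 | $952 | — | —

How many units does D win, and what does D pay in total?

Merging the schedules and taking the best 9: 997 (C-1), 996 (C-2), 972 (B-1), 971 (B-2), 964 (A-1), 964 (B-3), 964 (D-1), 963 (D-2), 959 (E-1)
Highest rejected unit-bid = $958.
D wins 2 unit(s) at $958 each.

D: 2 units, pays $1,916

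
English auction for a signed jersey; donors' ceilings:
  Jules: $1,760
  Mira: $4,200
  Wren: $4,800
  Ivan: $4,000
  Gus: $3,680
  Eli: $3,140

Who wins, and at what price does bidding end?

Wren wins at $4,200

Rule: the price rises until one bidder remains; the winner pays the price at which the last rival dropped out.
Limits ranked: 4,800 (Wren) > 4,200 (Mira) > 4,000 (Ivan) > 3,680 (Gus) > 3,140 (Eli) > 1,760 (Jules)
Once the price passes $4,200, only Wren is left; the hammer falls at Mira's limit of $4,200.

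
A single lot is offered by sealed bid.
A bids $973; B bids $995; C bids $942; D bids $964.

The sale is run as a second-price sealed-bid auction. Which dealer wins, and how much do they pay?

Sorting bids: 995 (B) > 973 (A) > 964 (D) > 942 (C)
B wins with the highest bid; price is set by the runner-up at $973.

B pays $973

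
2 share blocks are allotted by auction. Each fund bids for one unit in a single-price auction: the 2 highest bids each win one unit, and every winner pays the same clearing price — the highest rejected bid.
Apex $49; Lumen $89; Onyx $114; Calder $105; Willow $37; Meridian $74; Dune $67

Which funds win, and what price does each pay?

Sorting: 114 (Onyx), 105 (Calder), 89 (Lumen), 74 (Meridian), …
Top 2: Onyx, Calder.
First losing bid is Lumen's $89, which sets the uniform price.

Onyx, Calder; each pays $89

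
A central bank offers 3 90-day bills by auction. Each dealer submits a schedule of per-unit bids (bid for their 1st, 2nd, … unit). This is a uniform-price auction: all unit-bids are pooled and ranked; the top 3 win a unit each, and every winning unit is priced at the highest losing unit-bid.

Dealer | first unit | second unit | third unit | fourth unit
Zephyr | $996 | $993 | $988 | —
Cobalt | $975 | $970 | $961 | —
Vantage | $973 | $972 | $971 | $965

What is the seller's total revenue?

Pooled unit-bids ranked (top 3): 996 (Zephyr-1), 993 (Zephyr-2), 988 (Zephyr-3)
The (k+1)-th unit-bid is $975.
Allocation: Zephyr 3. Every unit priced at $975.
Revenue = 3 × 975 = $2,925.

Total revenue: $2,925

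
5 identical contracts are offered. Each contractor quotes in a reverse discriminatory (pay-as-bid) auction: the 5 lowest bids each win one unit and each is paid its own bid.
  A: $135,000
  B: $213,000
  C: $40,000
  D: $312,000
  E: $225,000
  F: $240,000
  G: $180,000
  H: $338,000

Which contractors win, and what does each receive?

C $40,000, A $135,000, G $180,000, B $213,000, E $225,000

Ordering the bids: 40,000 (C), 135,000 (A), 180,000 (G), 213,000 (B), 225,000 (E), 240,000 (F), 312,000 (D), …
The 5 lowest are C, A, G, B, E.
Each winner is paid its own bid: C $40,000, A $135,000, G $180,000, B $213,000, E $225,000.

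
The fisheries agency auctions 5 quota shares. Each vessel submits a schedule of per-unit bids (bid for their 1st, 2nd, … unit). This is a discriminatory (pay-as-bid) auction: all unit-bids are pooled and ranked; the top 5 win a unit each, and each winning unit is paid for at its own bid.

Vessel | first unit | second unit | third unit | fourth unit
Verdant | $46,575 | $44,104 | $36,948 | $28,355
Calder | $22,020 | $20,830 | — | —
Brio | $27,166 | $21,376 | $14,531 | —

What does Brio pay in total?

Brio pays $27,166

Merging the schedules and taking the best 5: 46,575 (Verdant-1), 44,104 (Verdant-2), 36,948 (Verdant-3), 28,355 (Verdant-4), 27,166 (Brio-1)
Next rejected bid: $22,020 (not a price — pay-as-bid).
Brio's winning unit-bids: 27,166 = $27,166.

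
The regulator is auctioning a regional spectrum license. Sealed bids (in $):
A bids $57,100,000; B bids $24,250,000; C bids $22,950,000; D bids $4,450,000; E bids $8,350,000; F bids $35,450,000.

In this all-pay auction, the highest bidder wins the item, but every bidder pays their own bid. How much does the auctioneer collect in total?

Bids ranked: 57,100,000 (A) > 35,450,000 (F) > 24,250,000 (B) > 22,950,000 (C) > 8,350,000 (E) > 4,450,000 (D)
A wins with the top bid; all bids are sunk regardless.
Every bidder forfeits their bid regardless of winning.
Revenue = 57,100,000 + 24,250,000 + 22,950,000 + 4,450,000 + 8,350,000 + 35,450,000 = $152,550,000.

Total revenue: $152,550,000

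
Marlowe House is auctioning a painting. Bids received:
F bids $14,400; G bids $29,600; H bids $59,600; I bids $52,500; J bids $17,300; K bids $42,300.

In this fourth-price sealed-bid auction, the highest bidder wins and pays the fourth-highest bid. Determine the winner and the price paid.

Rule: the highest bidder wins and pays the fourth-highest bid.
Sorting bids: 59,600 (H) > 52,500 (I) > 42,300 (K) > 29,600 (G) > 17,300 (J) > 14,400 (F)
H wins; payment is bid #4 in the ranking = $29,600.

H pays $29,600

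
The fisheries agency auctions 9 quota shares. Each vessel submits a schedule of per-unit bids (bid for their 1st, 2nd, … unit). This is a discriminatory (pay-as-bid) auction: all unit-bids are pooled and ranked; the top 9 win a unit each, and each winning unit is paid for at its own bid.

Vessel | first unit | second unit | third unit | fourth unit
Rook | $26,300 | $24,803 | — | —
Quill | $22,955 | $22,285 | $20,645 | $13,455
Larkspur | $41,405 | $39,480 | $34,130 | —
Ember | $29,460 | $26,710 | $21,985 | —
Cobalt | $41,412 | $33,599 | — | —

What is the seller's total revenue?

Pooled unit-bids ranked (top 9): 41,412 (Cobalt-1), 41,405 (Larkspur-1), 39,480 (Larkspur-2), 34,130 (Larkspur-3), 33,599 (Cobalt-2), 29,460 (Ember-1), 26,710 (Ember-2), 26,300 (Rook-1), 24,803 (Rook-2)
Next rejected bid: $22,955 (not a price — pay-as-bid).
Each winning unit pays its own bid.
Revenue = 41,412 + 41,405 + 39,480 + 34,130 + 33,599 + 29,460 + 26,710 + 26,300 + 24,803 = $297,299.

Total revenue: $297,299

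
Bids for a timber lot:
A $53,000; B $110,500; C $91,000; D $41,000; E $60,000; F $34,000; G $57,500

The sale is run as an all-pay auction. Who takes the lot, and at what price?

B pays $110,500

Sorting bids: 110,500 (B) > 91,000 (C) > 60,000 (E) > 57,500 (G) > 53,000 (A) > 41,000 (D) > …
B is highest and takes the item; every bidder forfeits their bid.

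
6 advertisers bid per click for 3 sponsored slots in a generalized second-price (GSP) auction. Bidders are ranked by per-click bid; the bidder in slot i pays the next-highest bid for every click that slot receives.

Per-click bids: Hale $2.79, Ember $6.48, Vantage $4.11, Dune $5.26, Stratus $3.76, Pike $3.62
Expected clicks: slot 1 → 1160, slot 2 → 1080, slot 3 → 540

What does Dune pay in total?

Ranked by bid: $6.48 (Ember) > $5.26 (Dune) > $4.11 (Vantage) > $3.76 (Stratus) > …
Dune holds slot 2 → pays next bid $4.11 × 1080 clicks = $4438.80.

Dune pays $4438.80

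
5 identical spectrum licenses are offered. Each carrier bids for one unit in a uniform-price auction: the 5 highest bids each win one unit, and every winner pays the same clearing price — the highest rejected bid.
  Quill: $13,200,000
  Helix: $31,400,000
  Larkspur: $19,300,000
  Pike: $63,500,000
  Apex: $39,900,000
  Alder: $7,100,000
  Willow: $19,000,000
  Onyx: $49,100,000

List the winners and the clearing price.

Bids ranked high→low: 63,500,000 (Pike), 49,100,000 (Onyx), 39,900,000 (Apex), 31,400,000 (Helix), 19,300,000 (Larkspur), 19,000,000 (Willow), 13,200,000 (Quill), …
Top 5: Pike, Onyx, Apex, Helix, Larkspur.
First losing bid is Willow's $19,000,000, which sets the uniform price.

Pike, Onyx, Apex, Helix, Larkspur; each pays $19,000,000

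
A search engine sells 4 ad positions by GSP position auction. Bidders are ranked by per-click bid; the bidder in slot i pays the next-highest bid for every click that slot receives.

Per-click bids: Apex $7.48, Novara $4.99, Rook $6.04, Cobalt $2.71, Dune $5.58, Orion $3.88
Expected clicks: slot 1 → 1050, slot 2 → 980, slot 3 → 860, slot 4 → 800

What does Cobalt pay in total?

Per-click bids in order: $7.48 (Apex) > $6.04 (Rook) > $5.58 (Dune) > $4.99 (Novara) > $3.88 (Orion) > …
Cobalt ranks below slot 4 → no slot, pays nothing.

Cobalt pays $0.00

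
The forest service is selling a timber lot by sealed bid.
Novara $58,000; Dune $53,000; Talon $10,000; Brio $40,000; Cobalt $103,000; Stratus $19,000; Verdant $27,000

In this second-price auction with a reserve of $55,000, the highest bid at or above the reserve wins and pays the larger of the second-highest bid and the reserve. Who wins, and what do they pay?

Bids ranked: 103,000 (Cobalt) > 58,000 (Novara) > 53,000 (Dune) > 40,000 (Brio) > 27,000 (Verdant) > 19,000 (Stratus) > …
Cobalt has the top bid at or above the reserve ($103,000).
Second-highest bid $58,000 exceeds the reserve $55,000 → payment $58,000.

Cobalt pays $58,000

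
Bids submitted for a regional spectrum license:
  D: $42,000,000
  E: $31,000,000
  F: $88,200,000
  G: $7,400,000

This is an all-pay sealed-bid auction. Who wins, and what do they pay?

F pays $88,200,000

All-pay sealed-bid auction: the highest bidder wins the item, but every bidder pays their own bid.
Bids in order: 88,200,000 (F) > 42,000,000 (D) > 31,000,000 (E) > 7,400,000 (G)
F is highest and takes the item; every bidder forfeits their bid.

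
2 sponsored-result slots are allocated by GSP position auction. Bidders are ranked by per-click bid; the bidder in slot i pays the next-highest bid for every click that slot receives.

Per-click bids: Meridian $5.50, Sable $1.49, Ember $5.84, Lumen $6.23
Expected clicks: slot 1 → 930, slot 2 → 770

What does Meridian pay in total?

Meridian pays $0.00

Per-click bids in order: $6.23 (Lumen) > $5.84 (Ember) > $5.50 (Meridian) > …
Meridian ranks below slot 2 → no slot, pays nothing.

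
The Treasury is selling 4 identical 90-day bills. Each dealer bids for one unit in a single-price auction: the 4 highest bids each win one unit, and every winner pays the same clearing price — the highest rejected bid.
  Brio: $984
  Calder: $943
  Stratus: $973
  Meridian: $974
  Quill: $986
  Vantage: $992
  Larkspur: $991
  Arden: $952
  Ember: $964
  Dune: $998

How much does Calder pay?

Bids ranked high→low: 998 (Dune), 992 (Vantage), 991 (Larkspur), 986 (Quill), 984 (Brio), 974 (Meridian), …
Winners (4 units): Dune, Vantage, Larkspur, Quill.
Clearing price = highest rejected bid = $984.
Calder does not win → pays $0.

Calder pays $0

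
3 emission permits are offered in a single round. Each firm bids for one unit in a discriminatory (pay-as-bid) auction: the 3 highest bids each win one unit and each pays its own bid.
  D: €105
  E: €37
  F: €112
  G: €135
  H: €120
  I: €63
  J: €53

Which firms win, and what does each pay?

Sorting: 135 (G), 120 (H), 112 (F), 105 (D), 63 (I), …
Winners (3 units): G, H, F.
Each winner pays its own bid: G €135, H €120, F €112.

G €135, H €120, F €112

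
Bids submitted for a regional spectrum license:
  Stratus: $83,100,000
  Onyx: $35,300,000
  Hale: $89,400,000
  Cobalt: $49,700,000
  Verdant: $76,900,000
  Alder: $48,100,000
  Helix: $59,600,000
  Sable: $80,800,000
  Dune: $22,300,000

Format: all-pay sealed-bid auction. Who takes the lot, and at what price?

Hale pays $89,400,000

Bids ranked: 89,400,000 (Hale) > 83,100,000 (Stratus) > 80,800,000 (Sable) > 76,900,000 (Verdant) > 59,600,000 (Helix) > 49,700,000 (Cobalt) > …
Hale is highest and takes the item; every bidder forfeits their bid.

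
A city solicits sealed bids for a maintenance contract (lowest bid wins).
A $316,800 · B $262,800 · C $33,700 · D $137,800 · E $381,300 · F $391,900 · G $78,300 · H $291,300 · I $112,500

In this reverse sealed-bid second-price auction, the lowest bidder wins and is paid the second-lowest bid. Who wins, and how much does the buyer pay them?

Bids in order: 33,700 (C) < 78,300 (G) < 112,500 (I) < 137,800 (D) < 262,800 (B) < 291,300 (H) < …
C is lowest; is paid the second-lowest bid, $78,300.

C is paid $78,300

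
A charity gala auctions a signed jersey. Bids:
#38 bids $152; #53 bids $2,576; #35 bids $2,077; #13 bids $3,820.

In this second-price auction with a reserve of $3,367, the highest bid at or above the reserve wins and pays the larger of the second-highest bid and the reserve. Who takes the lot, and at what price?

Rule: the highest bid at or above the reserve wins and pays the larger of the second-highest bid and the reserve.
Bids in order: 3,820 (#13) > 2,576 (#53) > 2,077 (#35) > 152 (#38)
Highest eligible bid: #13 at $3,820.
max(second-highest $2,576, reserve $3,367) = $3,367.

#13 pays $3,367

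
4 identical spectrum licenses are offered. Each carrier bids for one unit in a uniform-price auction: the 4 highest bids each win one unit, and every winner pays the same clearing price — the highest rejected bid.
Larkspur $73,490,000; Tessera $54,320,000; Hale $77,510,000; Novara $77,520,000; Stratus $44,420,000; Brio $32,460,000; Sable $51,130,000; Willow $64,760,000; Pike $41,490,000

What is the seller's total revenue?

Bids ranked high→low: 77,520,000 (Novara), 77,510,000 (Hale), 73,490,000 (Larkspur), 64,760,000 (Willow), 54,320,000 (Tessera), 51,130,000 (Sable), …
Top 4: Novara, Hale, Larkspur, Willow.
Highest unsuccessful bid: $54,320,000 → clearing price.
Total revenue = 4 × $54,320,000 = $217,280,000.

Total revenue: $217,280,000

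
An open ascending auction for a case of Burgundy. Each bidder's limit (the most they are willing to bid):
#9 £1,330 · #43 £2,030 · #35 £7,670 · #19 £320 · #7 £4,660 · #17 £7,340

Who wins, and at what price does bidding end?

Sorting limits: 7,670 (#35) > 7,340 (#17) > 4,660 (#7) > 2,030 (#43) > 1,330 (#9) > 320 (#19)
#17 is the last rival to drop out, at £7,340; #35 remains and wins at that price.

#35 wins at £7,340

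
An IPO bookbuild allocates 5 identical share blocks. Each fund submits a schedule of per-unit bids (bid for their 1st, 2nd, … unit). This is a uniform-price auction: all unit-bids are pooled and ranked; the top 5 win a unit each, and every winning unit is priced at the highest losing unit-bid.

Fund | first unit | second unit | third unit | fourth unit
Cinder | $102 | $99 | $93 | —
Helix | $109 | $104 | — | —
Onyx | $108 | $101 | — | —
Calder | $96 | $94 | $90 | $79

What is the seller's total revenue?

All unit-bids, highest first — top 5: 109 (Helix-1), 108 (Onyx-1), 104 (Helix-2), 102 (Cinder-1), 101 (Onyx-2)
First bid not allocated: $99.
Allocation: Cinder 1, Helix 2, Onyx 2. Every unit priced at $99.
Revenue = 5 × 99 = $495.

Total revenue: $495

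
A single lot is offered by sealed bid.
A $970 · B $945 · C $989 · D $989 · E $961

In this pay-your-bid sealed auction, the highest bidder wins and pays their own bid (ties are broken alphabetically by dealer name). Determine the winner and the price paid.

C pays $989

Rule: the highest bidder wins and pays their own bid.
Bids ranked: 989 (C) > 989 (D) > 970 (A) > 961 (E) > 945 (B)
C and D tie at $989; tie-break gives it to C.
First-price: C pays what they bid, $989.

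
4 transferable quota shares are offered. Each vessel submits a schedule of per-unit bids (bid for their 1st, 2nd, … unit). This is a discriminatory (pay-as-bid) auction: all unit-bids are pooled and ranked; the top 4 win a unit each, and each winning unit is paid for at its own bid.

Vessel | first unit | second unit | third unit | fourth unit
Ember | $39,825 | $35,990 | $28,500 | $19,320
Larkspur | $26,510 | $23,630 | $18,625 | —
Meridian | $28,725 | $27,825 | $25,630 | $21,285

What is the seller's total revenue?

Pooled unit-bids ranked (top 4): 39,825 (Ember-1), 35,990 (Ember-2), 28,725 (Meridian-1), 28,500 (Ember-3)
Next rejected bid: $27,825 (not a price — pay-as-bid).
Each winning unit pays its own bid.
Revenue = 39,825 + 35,990 + 28,725 + 28,500 = $133,040.

Total revenue: $133,040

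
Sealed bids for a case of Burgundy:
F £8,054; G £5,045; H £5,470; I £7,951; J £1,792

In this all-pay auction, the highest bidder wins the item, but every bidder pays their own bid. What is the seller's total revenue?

Total revenue: £28,312

Rule: the highest bidder wins the item, but every bidder pays their own bid.
Sorting bids: 8,054 (F) > 7,951 (I) > 5,470 (H) > 5,045 (G) > 1,792 (J)
F wins with the top bid; all bids are sunk regardless.
Every bidder forfeits their bid regardless of winning.
Revenue = 8,054 + 5,045 + 5,470 + 7,951 + 1,792 = £28,312.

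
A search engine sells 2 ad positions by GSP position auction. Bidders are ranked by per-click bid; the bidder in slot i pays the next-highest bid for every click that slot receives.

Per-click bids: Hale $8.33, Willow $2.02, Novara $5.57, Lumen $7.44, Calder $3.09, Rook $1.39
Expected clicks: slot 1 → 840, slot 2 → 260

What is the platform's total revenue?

Total revenue: $7697.80

Sorting advertisers: $8.33 (Hale) > $7.44 (Lumen) > $5.57 (Novara) > …
Slot 1: Hale pays $7.44 × 840 = $6249.60
Slot 2: Lumen pays $5.57 × 260 = $1448.20
Total = $7697.80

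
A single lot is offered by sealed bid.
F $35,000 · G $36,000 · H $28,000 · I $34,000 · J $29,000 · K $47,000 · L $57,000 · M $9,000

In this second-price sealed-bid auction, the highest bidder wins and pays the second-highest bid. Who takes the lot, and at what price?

Sorting bids: 57,000 (L) > 47,000 (K) > 36,000 (G) > 35,000 (F) > 34,000 (I) > 29,000 (J) > …
L wins with the highest bid; price is set by the runner-up at $47,000.

L pays $47,000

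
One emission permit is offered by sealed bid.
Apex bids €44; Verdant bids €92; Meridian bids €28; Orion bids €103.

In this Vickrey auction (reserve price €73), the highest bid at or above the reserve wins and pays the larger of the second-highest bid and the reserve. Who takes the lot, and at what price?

Bids ranked: 103 (Orion) > 92 (Verdant) > 44 (Apex) > 28 (Meridian)
Highest eligible bid: Orion at €103.
max(second-highest €92, reserve €73) = €92; the reserve does not bind.

Orion pays €92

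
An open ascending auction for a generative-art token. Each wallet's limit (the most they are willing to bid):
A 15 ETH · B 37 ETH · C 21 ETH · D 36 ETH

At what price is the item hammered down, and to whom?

Limits in order: 37 (B) > 36 (D) > 21 (C) > 15 (A)
Once the price passes 36 ETH, only B is left; the hammer falls at D's limit of 36 ETH.

B wins at 36 ETH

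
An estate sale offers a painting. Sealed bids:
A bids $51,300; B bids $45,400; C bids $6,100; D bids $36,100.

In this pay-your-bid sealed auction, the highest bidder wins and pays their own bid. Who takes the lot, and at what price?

Sorting bids: 51,300 (A) > 45,400 (B) > 36,100 (D) > 6,100 (C)
A is highest → pays own bid, $51,300.

A pays $51,300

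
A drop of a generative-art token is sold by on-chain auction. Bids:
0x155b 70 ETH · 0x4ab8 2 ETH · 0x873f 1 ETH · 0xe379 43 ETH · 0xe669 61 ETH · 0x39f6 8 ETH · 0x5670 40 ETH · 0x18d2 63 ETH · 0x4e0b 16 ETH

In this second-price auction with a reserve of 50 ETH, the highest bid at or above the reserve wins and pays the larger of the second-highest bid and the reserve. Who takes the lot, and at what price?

Bids ranked: 70 (0x155b) > 63 (0x18d2) > 61 (0xe669) > 43 (0xe379) > 40 (0x5670) > 16 (0x4e0b) > …
0x155b has the top bid at or above the reserve (70 ETH).
max(second-highest 63 ETH, reserve 50 ETH) = 63 ETH; the reserve does not bind.

0x155b pays 63 ETH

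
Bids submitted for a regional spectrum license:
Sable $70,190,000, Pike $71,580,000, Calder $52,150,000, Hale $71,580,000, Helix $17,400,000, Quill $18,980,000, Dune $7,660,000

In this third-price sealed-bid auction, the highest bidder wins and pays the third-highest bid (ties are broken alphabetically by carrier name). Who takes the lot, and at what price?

Bids in order: 71,580,000 (Hale) > 71,580,000 (Pike) > 70,190,000 (Sable) > 52,150,000 (Calder) > 18,980,000 (Quill) > 17,400,000 (Helix) > …
Hale and Pike tie at $71,580,000; tie-break gives it to Hale.
Hale wins; payment is bid #3 in the ranking = $70,190,000.

Hale pays $70,190,000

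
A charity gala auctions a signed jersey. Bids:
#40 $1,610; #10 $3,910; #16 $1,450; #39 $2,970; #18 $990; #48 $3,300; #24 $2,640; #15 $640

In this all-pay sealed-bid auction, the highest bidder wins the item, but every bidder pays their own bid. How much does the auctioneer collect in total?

All-pay sealed-bid auction: the highest bidder wins the item, but every bidder pays their own bid.
Sorting bids: 3,910 (#10) > 3,300 (#48) > 2,970 (#39) > 2,640 (#24) > 1,610 (#40) > 1,450 (#16) > …
#10 wins with the top bid; all bids are sunk regardless.
Every bidder forfeits their bid regardless of winning.
Revenue = 1,610 + 3,910 + 1,450 + 2,970 + 990 + 3,300 + 2,640 + 640 = $17,510.

Total revenue: $17,510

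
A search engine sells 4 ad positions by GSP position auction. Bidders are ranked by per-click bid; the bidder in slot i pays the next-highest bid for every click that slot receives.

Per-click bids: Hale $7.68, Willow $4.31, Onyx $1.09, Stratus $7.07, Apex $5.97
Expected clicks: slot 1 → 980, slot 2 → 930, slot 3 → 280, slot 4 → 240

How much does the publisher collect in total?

Total revenue: $13949.10

Ranked by bid: $7.68 (Hale) > $7.07 (Stratus) > $5.97 (Apex) > $4.31 (Willow) > $1.09 (Onyx)
Slot 1: Hale pays $7.07 × 980 = $6928.60
Slot 2: Stratus pays $5.97 × 930 = $5552.10
Slot 3: Apex pays $4.31 × 280 = $1206.80
Slot 4: Willow pays $1.09 × 240 = $261.60
Total = $13949.10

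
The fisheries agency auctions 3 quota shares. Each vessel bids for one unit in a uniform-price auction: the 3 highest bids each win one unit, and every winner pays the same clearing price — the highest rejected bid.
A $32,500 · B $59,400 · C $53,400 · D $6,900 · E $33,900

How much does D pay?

Sorting: 59,400 (B), 53,400 (C), 33,900 (E), 32,500 (A), 6,900 (D)
Winners (3 units): B, C, E.
Highest unsuccessful bid: $32,500 → clearing price.
D does not win → pays $0.

D pays $0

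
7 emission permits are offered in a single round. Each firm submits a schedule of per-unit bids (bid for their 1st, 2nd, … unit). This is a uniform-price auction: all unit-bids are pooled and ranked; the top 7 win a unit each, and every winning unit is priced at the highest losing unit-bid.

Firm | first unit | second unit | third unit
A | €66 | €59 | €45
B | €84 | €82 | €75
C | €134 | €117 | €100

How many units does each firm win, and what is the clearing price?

Pooled unit-bids ranked (top 7): 134 (C-1), 117 (C-2), 100 (C-3), 84 (B-1), 82 (B-2), 75 (B-3), 66 (A-1)
Highest rejected unit-bid = €59.
Allocation: A 1, B 3, C 3.

A 1, B 3, C 3; clearing price €59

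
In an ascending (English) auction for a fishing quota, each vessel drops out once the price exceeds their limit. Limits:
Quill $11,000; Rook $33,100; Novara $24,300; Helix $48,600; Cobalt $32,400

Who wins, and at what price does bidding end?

Limits in order: 48,600 (Helix) > 33,100 (Rook) > 32,400 (Cobalt) > 24,300 (Novara) > 11,000 (Quill)
Bidding ends when Rook exits at $33,100; Helix takes it.

Helix wins at $33,100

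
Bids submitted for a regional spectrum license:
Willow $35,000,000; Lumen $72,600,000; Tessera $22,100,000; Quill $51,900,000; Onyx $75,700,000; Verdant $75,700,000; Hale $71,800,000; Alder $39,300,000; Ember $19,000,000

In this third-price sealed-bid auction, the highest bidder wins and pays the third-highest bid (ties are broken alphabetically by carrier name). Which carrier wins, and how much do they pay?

Bids in order: 75,700,000 (Onyx) > 75,700,000 (Verdant) > 72,600,000 (Lumen) > 71,800,000 (Hale) > 51,900,000 (Quill) > 39,300,000 (Alder) > …
Tie at $75,700,000 → Onyx wins by tie-break.
Onyx is highest; pays the third-highest bid, $72,600,000.

Onyx pays $72,600,000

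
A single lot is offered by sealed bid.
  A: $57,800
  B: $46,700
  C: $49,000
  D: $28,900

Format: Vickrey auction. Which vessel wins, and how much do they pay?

A pays $49,000

Rule: the highest bidder wins and pays the second-highest bid.
Bids in order: 57,800 (A) > 49,000 (C) > 46,700 (B) > 28,900 (D)
A wins with the highest bid; price is set by the runner-up at $49,000.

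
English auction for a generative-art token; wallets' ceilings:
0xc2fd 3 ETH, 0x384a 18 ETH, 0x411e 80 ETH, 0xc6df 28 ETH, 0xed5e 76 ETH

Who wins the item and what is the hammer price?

0x411e wins at 76 ETH

Limits in order: 80 (0x411e) > 76 (0xed5e) > 28 (0xc6df) > 18 (0x384a) > 3 (0xc2fd)
0xed5e is the last rival to drop out, at 76 ETH; 0x411e remains and wins at that price.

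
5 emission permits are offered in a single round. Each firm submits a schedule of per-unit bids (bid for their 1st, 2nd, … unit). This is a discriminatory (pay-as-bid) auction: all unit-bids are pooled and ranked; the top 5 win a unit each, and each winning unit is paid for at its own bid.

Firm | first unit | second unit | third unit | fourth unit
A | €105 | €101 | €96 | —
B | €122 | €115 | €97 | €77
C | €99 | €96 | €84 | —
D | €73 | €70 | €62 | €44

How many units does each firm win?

Merging the schedules and taking the best 5: 122 (B-1), 115 (B-2), 105 (A-1), 101 (A-2), 99 (C-1)
Next rejected bid: €97 (not a price — pay-as-bid).
Allocation: A 2, B 2, C 1.

A 2, B 2, C 1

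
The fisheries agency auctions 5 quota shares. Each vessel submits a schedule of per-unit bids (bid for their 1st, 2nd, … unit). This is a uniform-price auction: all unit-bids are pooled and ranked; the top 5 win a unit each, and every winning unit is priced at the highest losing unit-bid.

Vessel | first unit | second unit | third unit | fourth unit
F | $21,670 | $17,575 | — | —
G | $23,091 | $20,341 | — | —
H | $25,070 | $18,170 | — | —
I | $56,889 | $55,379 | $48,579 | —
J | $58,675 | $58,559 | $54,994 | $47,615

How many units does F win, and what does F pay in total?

F: 0 units, pays $0

Pooled unit-bids ranked (top 5): 58,675 (J-1), 58,559 (J-2), 56,889 (I-1), 55,379 (I-2), 54,994 (J-3)
First bid not allocated: $48,579.
F wins 0 unit(s) at $48,579 each.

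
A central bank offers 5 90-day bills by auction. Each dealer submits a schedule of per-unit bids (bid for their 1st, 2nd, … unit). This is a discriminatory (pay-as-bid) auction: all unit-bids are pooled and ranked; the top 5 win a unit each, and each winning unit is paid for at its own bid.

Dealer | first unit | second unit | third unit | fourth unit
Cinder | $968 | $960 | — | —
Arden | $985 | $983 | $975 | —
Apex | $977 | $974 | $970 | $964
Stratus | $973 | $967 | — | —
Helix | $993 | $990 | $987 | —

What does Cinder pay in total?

Merging the schedules and taking the best 5: 993 (Helix-1), 990 (Helix-2), 987 (Helix-3), 985 (Arden-1), 983 (Arden-2)
Next rejected bid: $977 (not a price — pay-as-bid).
Cinder wins no units.

Cinder pays $0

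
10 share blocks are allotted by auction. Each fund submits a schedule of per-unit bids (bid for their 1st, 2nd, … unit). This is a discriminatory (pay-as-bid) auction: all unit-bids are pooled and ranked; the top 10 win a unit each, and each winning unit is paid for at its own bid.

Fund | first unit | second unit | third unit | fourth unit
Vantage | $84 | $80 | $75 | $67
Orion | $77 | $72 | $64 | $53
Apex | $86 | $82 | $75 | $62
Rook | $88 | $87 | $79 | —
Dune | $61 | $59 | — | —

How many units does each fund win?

Apex 3, Orion 1, Rook 3, Vantage 3

Merging the schedules and taking the best 10: 88 (Rook-1), 87 (Rook-2), 86 (Apex-1), 84 (Vantage-1), 82 (Apex-2), 80 (Vantage-2), 79 (Rook-3), 77 (Orion-1), 75 (Vantage-3), 75 (Apex-3)
Next rejected bid: $72 (not a price — pay-as-bid).
Allocation: Apex 3, Orion 1, Rook 3, Vantage 3.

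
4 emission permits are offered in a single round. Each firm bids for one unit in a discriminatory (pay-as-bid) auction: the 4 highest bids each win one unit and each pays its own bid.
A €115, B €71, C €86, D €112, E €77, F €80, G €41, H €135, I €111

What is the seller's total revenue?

Bids ranked high→low: 135 (H), 115 (A), 112 (D), 111 (I), 86 (C), 80 (F), …
Winners (4 units): H, A, D, I.
Total revenue = 135 + 115 + 112 + 111 = €473.

Total revenue: €473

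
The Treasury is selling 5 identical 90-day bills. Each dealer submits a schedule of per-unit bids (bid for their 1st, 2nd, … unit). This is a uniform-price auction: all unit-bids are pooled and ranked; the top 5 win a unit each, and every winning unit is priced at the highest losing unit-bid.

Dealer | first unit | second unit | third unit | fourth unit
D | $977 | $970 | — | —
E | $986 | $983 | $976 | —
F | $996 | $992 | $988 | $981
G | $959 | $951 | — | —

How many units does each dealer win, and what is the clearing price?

Pooled unit-bids ranked (top 5): 996 (F-1), 992 (F-2), 988 (F-3), 986 (E-1), 983 (E-2)
Highest rejected unit-bid = $981.
Allocation: E 2, F 3.

E 2, F 3; clearing price $981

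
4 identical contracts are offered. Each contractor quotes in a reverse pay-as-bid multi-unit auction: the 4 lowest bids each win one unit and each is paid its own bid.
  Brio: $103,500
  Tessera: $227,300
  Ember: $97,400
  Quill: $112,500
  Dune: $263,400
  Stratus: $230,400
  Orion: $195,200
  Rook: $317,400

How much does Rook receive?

Rook is paid $0

Ordering the bids: 97,400 (Ember), 103,500 (Brio), 112,500 (Quill), 195,200 (Orion), 227,300 (Tessera), 230,400 (Stratus), …
The 4 lowest are Ember, Brio, Quill, Orion.
Rook does not win → $0.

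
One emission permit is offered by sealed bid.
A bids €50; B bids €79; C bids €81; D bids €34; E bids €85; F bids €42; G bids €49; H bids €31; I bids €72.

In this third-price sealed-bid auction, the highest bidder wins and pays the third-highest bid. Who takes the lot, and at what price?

E pays €79

Bids ranked: 85 (E) > 81 (C) > 79 (B) > 72 (I) > 50 (A) > 49 (G) > …
E is highest; pays the third-highest bid, €79.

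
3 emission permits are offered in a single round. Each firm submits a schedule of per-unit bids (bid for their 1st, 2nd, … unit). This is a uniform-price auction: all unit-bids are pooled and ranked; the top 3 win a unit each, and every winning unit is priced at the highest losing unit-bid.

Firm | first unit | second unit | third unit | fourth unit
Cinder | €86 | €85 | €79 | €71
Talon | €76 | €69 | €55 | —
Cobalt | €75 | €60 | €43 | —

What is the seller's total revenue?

Total revenue: €228

All unit-bids, highest first — top 3: 86 (Cinder-1), 85 (Cinder-2), 79 (Cinder-3)
The (k+1)-th unit-bid is €76.
Allocation: Cinder 3. Every unit priced at €76.
Revenue = 3 × 76 = €228.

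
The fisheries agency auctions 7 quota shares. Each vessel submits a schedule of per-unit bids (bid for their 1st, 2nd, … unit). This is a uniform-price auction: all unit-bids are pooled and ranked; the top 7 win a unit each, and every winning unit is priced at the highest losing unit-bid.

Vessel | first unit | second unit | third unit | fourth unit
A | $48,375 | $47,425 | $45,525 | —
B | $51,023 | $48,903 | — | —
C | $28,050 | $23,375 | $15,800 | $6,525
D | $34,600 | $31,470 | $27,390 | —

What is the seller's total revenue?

Total revenue: $196,350

Pooled unit-bids ranked (top 7): 51,023 (B-1), 48,903 (B-2), 48,375 (A-1), 47,425 (A-2), 45,525 (A-3), 34,600 (D-1), 31,470 (D-2)
First bid not allocated: $28,050.
Allocation: A 3, B 2, D 2. Every unit priced at $28,050.
Revenue = 7 × 28,050 = $196,350.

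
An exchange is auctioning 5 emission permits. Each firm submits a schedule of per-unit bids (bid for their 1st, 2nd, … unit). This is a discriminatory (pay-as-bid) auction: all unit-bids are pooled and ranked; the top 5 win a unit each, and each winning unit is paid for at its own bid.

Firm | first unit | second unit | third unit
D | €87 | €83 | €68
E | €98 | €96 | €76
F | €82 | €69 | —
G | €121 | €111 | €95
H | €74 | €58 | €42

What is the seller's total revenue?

Total revenue: €521

All unit-bids, highest first — top 5: 121 (G-1), 111 (G-2), 98 (E-1), 96 (E-2), 95 (G-3)
Next rejected bid: €87 (not a price — pay-as-bid).
Each winning unit pays its own bid.
Revenue = 121 + 111 + 98 + 96 + 95 = €521.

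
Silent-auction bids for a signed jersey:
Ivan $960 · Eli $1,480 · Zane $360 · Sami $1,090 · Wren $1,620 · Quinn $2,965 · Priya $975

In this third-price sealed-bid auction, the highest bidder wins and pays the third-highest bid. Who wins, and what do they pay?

Quinn pays $1,480

Sorting bids: 2,965 (Quinn) > 1,620 (Wren) > 1,480 (Eli) > 1,090 (Sami) > 975 (Priya) > 960 (Ivan) > …
Quinn wins; payment is bid #3 in the ranking = $1,480.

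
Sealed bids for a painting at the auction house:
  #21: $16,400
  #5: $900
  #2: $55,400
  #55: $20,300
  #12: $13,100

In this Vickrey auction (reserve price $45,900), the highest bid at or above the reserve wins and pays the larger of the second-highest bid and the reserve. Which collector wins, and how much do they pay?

#2 pays $45,900

Bids ranked: 55,400 (#2) > 20,300 (#55) > 16,400 (#21) > 13,100 (#12) > 900 (#5)
Highest eligible bid: #2 at $55,400.
max(second-highest $20,300, reserve $45,900) = $45,900.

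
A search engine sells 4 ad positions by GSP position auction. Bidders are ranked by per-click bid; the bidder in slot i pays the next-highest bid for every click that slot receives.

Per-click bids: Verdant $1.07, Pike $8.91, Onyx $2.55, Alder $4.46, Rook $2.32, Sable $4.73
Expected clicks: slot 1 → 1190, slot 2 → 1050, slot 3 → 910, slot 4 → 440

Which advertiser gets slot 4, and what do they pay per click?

Per-click bids in order: $8.91 (Pike) > $4.73 (Sable) > $4.46 (Alder) > $2.55 (Onyx) > $2.32 (Rook) > …
Slot 4 goes to the fourth-ranked bidder, Onyx, who pays the next bid down: $2.32/click.

Onyx; $2.32 per click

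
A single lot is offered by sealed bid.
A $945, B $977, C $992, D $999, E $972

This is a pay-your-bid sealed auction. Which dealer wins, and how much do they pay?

D pays $999

Pay-your-bid sealed auction: the highest bidder wins and pays their own bid.
Sorting bids: 999 (D) > 992 (C) > 977 (B) > 972 (E) > 945 (A)
D has the highest bid and pays exactly that: $999.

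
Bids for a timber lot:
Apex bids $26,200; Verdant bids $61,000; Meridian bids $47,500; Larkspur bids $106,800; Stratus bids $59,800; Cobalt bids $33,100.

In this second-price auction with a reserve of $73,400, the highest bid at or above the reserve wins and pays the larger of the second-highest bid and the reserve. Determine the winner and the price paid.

Second-price auction with a reserve of $73,400: the highest bid at or above the reserve wins and pays the larger of the second-highest bid and the reserve.
Bids in order: 106,800 (Larkspur) > 61,000 (Verdant) > 59,800 (Stratus) > 47,500 (Meridian) > 33,100 (Cobalt) > 26,200 (Apex)
Highest eligible bid: Larkspur at $106,800.
max(second-highest $61,000, reserve $73,400) = $73,400.

Larkspur pays $73,400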